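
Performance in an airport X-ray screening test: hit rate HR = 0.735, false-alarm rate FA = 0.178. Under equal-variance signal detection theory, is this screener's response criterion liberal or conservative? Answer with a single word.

conservative

z(H) = 0.628, z(FA) = -0.923
c = −½·(z(H) + z(FA)) = 0.1475
c > 0 → conservative criterion (biased toward responding “no”).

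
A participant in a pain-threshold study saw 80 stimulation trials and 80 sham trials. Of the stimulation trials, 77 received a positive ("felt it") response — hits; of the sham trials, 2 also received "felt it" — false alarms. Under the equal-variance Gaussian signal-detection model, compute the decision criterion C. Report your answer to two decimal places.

H = 77/80 = 0.9625
FA = 2/80 = 0.0250
z(0.9625) = 1.7805, z(0.0250) = -1.9600
c = −½·[z(H) + z(FA)] = −0.5 × (1.7805 + (-1.9600)) = 0.08975
c > 0: the participant has a conservative response bias.

C = 0.09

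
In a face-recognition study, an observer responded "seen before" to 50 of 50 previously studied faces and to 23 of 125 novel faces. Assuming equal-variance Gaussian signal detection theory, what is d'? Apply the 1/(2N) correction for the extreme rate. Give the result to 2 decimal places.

The hit rate is 50/50 = 1, so apply the 1/(2N) correction: H → 1 − 1/(2·50) = 0.99000.
z(H) = z(0.99000) = 2.326
z(FA) = z(0.18400) = -0.900
d' = 2.326 − (-0.900) = 3.226

d' = 3.23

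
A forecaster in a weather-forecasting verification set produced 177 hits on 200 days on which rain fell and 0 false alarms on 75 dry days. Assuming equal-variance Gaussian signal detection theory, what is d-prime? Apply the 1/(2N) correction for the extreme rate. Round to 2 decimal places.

The false-alarm rate is 0/75 = 0, so apply the 1/(2N) correction: FA → 1/(2·75) = 0.00667.
z(H) = z(0.88500) = 1.200
z(FA) = z(0.00667) = -2.475
d' = 1.200 − (-2.475) = 3.675

d-prime = 3.68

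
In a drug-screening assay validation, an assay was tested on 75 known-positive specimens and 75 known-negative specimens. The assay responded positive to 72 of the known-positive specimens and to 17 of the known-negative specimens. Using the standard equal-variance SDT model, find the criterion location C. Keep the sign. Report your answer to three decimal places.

H = 72/75 = 0.9600
FA = 17/75 = 0.2267
Φ⁻¹(H) = Φ⁻¹(0.9600) = 1.7507
Φ⁻¹(FA) = Φ⁻¹(0.2267) = -0.7498
c = −½·[z(H) + z(FA)] = −0.5 × (1.7507 + (-0.7498)) = -0.50045
c < 0: the assay has a liberal response bias.

C = -0.500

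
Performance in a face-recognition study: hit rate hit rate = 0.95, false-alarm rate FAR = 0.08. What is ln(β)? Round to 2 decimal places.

z(H) = 1.645
z(FA) = -1.405
ln β = −½·[z(H)² − z(FA)²] = −0.5 × (2.706 − 1.974) = -0.366

ln β = -0.37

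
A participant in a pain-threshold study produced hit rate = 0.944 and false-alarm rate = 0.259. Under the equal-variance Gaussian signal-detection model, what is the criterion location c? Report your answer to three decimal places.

z(H) = 1.5893
z(FA) = -0.6464
c = −½·[z(H) + z(FA)] = −0.5 × (1.5893 + (-0.6464)) = -0.47145

c = -0.471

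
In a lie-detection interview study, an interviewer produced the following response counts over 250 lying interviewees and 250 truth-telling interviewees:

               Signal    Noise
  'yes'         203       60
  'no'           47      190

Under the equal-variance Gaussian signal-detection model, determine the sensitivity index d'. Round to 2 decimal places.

H = 203/250 = 0.8120
FA = 60/250 = 0.2400
Φ⁻¹(H) = 0.885
Φ⁻¹(FA) = -0.706
d' = z(H) − z(FA) = 0.885 − (-0.706) = 1.591

d' = 1.59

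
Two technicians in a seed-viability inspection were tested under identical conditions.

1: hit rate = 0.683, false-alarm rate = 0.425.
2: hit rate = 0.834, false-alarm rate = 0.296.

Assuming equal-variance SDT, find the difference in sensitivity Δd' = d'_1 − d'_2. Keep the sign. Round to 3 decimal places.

1: z(0.683) = 0.4761, z(0.425) = -0.1891, d' = 0.6652
2: z(0.834) = 0.9701, z(0.296) = -0.5359, d' = 1.5060
Δd' = d'_1 − d'_2 = 0.6652 − 1.5060 = -0.8408
2 has the higher sensitivity.

Δd' = -0.841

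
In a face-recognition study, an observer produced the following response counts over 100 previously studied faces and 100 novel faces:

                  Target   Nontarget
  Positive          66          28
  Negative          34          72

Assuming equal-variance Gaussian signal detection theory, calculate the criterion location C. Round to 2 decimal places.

H = 66/100 = 0.6600
FA = 28/100 = 0.2800
z(H) = z(0.6600) = 0.412
z(FA) = z(0.2800) = -0.583
c = −½·[z(H) + z(FA)] = −0.5 × (0.412 + (-0.583)) = 0.0855

C = 0.09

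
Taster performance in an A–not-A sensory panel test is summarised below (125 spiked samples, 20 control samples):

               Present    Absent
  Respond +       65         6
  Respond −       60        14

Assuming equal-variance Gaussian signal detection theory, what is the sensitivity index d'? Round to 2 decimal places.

d' = 0.57

H = 65/125 = 0.5200
FA = 6/20 = 0.3000
z(H) = z(0.5200) = 0.050
z(FA) = z(0.3000) = -0.524
d' = z(H) − z(FA) = 0.050 − (-0.524) = 0.574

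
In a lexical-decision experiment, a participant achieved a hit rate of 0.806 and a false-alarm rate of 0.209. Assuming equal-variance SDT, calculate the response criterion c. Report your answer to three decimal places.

Φ⁻¹(H) = 0.8633
Φ⁻¹(FA) = -0.8099
c = −½·[z(H) + z(FA)] = −0.5 × (0.8633 + (-0.8099)) = -0.0267

c = -0.027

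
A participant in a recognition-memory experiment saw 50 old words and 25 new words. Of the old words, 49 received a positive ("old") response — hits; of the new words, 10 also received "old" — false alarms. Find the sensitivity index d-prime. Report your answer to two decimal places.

H = 49/50 = 0.9800
FA = 10/25 = 0.4000
z(H) = z(0.9800) = 2.0537
z(FA) = z(0.4000) = -0.2533
d' = z(H) − z(FA) = 2.0537 − (-0.2533) = 2.3070

d-prime = 2.31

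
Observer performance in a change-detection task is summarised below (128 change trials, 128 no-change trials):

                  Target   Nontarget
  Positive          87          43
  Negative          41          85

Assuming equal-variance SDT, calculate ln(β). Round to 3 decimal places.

H = 87/128 = 0.6797
FA = 43/128 = 0.3359
z(H) = 0.4669
z(FA) = -0.4237
ln β = −½·[z(H)² − z(FA)²] = −0.5 × (0.2180 − 0.1795) = -0.01925

ln β = -0.019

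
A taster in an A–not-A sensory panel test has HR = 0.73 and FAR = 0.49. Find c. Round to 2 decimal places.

c = -0.29

Φ⁻¹(H) = 0.6128
Φ⁻¹(FA) = -0.0251
c = −½·[z(H) + z(FA)] = −0.5 × (0.6128 + (-0.0251)) = -0.29385
c < 0: the taster has a liberal response bias.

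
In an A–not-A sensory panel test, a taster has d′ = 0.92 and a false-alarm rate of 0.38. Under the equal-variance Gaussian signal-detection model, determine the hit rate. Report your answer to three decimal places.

hit rate = 0.731

z(false-alarm rate) = z(0.38) = -0.3055
z(H) = z(FA) + d' = -0.3055 + 0.92 = 0.6145
hit rate = Φ(0.6145) = 0.7306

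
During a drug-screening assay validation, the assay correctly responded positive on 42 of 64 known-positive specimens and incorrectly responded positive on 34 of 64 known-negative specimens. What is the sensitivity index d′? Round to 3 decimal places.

d′ = 0.324

H = 42/64 = 0.6562
FA = 34/64 = 0.5312
Φ⁻¹(0.6562) = 0.4021, Φ⁻¹(0.5312) = 0.0783
d' = z(H) − z(FA) = 0.4021 − 0.0783 = 0.3238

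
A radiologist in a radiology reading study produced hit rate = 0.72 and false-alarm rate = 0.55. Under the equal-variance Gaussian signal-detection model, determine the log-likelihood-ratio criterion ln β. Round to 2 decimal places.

Φ⁻¹(H) = Φ⁻¹(0.72) = 0.583
Φ⁻¹(FA) = Φ⁻¹(0.55) = 0.126
ln β = −½·[z(H)² − z(FA)²] = −0.5 × (0.340 − 0.016) = -0.162

ln β = -0.16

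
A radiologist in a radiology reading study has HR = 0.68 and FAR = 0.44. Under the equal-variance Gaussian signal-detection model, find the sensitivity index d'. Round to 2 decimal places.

d' = 0.62

Φ⁻¹(H) = 0.468
Φ⁻¹(FA) = -0.151
d' = z(H) − z(FA) = 0.468 − (-0.151) = 0.619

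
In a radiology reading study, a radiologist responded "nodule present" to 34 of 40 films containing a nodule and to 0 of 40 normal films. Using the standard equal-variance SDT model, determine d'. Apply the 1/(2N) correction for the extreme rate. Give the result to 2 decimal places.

The false-alarm rate is 0/40 = 0, so apply the 1/(2N) correction: FA → 1/(2·40) = 0.01250.
z(H) = z(0.85000) = 1.036
z(FA) = z(0.01250) = -2.241
d' = 1.036 − (-2.241) = 3.277

d' = 3.28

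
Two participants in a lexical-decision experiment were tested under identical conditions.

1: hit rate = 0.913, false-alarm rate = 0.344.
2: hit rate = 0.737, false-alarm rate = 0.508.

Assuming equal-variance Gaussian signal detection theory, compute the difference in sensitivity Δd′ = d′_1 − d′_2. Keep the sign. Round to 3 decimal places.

Δd′ = 1.147

1: z(0.913) = 1.3595, z(0.344) = -0.4016, d' = 1.7611
2: z(0.737) = 0.6341, z(0.508) = 0.0201, d' = 0.6140
Δd' = d'_1 − d'_2 = 1.7611 − 0.6140 = 1.1471
1 has the higher sensitivity.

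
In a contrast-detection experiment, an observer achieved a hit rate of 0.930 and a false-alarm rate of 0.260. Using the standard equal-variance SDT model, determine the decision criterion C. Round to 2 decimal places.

z(H) = z(0.930) = 1.4758
z(FA) = z(0.260) = -0.6433
c = −½·[z(H) + z(FA)] = −0.5 × (1.4758 + (-0.6433)) = -0.41625
c < 0: the observer has a liberal response bias.

C = -0.42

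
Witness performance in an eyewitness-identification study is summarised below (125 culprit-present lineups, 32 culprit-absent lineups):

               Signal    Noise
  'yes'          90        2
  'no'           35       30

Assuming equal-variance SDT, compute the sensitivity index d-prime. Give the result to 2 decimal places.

d-prime = 2.12

H = 90/125 = 0.7200
FA = 2/32 = 0.0625
Φ⁻¹(0.7200) = 0.583, Φ⁻¹(0.0625) = -1.534
d' = z(H) − z(FA) = 0.583 − (-1.534) = 2.117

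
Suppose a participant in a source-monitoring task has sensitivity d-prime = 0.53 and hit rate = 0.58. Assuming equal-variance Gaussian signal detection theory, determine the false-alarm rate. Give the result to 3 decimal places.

false-alarm rate = 0.371

z(hit rate) = z(0.58) = 0.2019
z(FA) = z(H) − d' = 0.2019 − 0.53 = -0.3281
false-alarm rate = Φ(-0.3281) = 0.3714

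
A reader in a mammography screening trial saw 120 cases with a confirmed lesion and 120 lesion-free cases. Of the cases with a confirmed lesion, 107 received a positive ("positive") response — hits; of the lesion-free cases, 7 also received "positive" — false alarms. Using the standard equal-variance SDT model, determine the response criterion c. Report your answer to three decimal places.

c = 0.167

H = 107/120 = 0.8917
FA = 7/120 = 0.0583
z(H) = 1.2356
z(FA) = -1.5692
c = −½·[z(H) + z(FA)] = −0.5 × (1.2356 + (-1.5692)) = 0.1668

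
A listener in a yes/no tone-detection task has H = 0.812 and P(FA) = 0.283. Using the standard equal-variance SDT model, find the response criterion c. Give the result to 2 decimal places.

z(H) = 0.885
z(FA) = -0.574
c = −½·[z(H) + z(FA)] = −0.5 × (0.885 + (-0.574)) = -0.1555

c = -0.16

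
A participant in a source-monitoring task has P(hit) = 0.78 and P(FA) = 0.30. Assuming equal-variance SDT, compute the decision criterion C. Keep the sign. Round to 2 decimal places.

z(H) = z(0.78) = 0.772
z(FA) = z(0.30) = -0.524
c = −½·[z(H) + z(FA)] = −0.5 × (0.772 + (-0.524)) = -0.124
c < 0: the participant has a liberal response bias.

C = -0.12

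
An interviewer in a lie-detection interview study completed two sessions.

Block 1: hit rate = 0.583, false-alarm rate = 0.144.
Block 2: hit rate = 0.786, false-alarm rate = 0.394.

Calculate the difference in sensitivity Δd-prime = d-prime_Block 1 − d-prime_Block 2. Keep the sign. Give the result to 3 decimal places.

Block 1: z(0.583) = 0.2096, z(0.144) = -1.0625, d' = 1.2721
Block 2: z(0.786) = 0.7926, z(0.394) = -0.2689, d' = 1.0615
Δd' = d'_Block 1 − d'_Block 2 = 1.2721 − 1.0615 = 0.2106
Block 1 has the higher sensitivity.

Δd-prime = 0.211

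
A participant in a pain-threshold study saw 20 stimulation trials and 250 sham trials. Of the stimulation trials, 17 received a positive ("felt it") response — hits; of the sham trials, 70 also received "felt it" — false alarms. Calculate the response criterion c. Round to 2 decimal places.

c = -0.23

H = 17/20 = 0.8500
FA = 70/250 = 0.2800
z(H) = 1.036
z(FA) = -0.583
c = −½·[z(H) + z(FA)] = −0.5 × (1.036 + (-0.583)) = -0.2265
c < 0: the participant has a liberal response bias.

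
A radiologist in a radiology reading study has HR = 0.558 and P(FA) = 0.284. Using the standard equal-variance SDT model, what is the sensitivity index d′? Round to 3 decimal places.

z(H) = z(0.558) = 0.1459
z(FA) = z(0.284) = -0.5710
d' = z(H) − z(FA) = 0.1459 − (-0.5710) = 0.7169

d′ = 0.717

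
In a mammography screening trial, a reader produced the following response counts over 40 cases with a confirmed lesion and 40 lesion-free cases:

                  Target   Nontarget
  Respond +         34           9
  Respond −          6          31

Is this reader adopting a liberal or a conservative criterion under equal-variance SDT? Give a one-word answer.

liberal

z(H) = 1.036, z(FA) = -0.755
c = −½·(z(H) + z(FA)) = -0.1405
c < 0 → liberal criterion (biased toward responding “yes”).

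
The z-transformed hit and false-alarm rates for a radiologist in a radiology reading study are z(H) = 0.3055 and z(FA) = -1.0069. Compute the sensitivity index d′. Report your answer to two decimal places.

d' = z(H) − z(FA) = 0.3055 − (-1.0069) = 1.3124

d′ = 1.31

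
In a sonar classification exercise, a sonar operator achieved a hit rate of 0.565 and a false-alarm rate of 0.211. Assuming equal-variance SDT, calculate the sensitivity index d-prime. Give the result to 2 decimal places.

d-prime = 0.97

Φ⁻¹(H) = Φ⁻¹(0.565) = 0.1637
Φ⁻¹(FA) = Φ⁻¹(0.211) = -0.8030
d' = z(H) − z(FA) = 0.1637 − (-0.8030) = 0.9667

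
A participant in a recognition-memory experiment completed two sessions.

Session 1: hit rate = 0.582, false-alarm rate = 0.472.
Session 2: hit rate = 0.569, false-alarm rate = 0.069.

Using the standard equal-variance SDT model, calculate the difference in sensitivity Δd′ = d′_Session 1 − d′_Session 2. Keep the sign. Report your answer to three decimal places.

Session 1: z(0.582) = 0.2070, z(0.472) = -0.0702, d' = 0.2772
Session 2: z(0.569) = 0.1738, z(0.069) = -1.4833, d' = 1.6571
Δd' = d'_Session 1 − d'_Session 2 = 0.2772 − 1.6571 = -1.3799
Session 2 has the higher sensitivity.

Δd′ = -1.380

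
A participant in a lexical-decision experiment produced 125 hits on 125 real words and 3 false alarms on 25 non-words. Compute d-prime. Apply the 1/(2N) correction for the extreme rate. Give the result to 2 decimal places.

d-prime = 3.83

The hit rate is 125/125 = 1, so apply the 1/(2N) correction: H → 1 − 1/(2·125) = 0.99600.
z(H) = z(0.99600) = 2.652
z(FA) = z(0.12000) = -1.175
d' = 2.652 − (-1.175) = 3.827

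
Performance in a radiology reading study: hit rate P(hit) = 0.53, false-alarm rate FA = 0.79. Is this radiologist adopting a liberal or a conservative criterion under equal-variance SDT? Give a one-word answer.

z(H) = 0.075, z(FA) = 0.806
c = −½·(z(H) + z(FA)) = -0.4405
c < 0 → liberal criterion (biased toward responding “yes”).

liberal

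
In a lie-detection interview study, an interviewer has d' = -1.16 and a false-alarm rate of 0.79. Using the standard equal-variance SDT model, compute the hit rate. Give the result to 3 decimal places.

z(false-alarm rate) = z(0.79) = 0.8064
z(H) = z(FA) + d' = 0.8064 + (-1.16) = -0.3536
hit rate = Φ(-0.3536) = 0.3618

hit rate = 0.362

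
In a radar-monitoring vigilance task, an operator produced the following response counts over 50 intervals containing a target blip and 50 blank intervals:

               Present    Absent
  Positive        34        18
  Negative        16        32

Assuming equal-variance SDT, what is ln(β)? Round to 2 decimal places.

H = 34/50 = 0.6800
FA = 18/50 = 0.3600
z(0.6800) = 0.468, z(0.3600) = -0.358
ln β = −½·[z(H)² − z(FA)²] = −0.5 × (0.219 − 0.128) = -0.0455

ln β = -0.05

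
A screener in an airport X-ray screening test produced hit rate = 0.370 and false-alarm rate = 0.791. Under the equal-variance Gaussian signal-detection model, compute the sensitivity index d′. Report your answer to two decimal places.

d′ = -1.14

Φ⁻¹(0.370) = -0.3319, Φ⁻¹(0.791) = 0.8099
d' = z(H) − z(FA) = -0.3319 − 0.8099 = -1.1418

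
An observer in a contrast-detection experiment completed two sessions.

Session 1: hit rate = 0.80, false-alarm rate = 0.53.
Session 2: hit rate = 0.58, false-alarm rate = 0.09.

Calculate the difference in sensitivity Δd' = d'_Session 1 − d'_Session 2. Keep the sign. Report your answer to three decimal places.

Δd' = -0.776

Session 1: z(0.80) = 0.8416, z(0.53) = 0.0753, d' = 0.7663
Session 2: z(0.58) = 0.2019, z(0.09) = -1.3408, d' = 1.5427
Δd' = d'_Session 1 − d'_Session 2 = 0.7663 − 1.5427 = -0.7764
Session 2 has the higher sensitivity.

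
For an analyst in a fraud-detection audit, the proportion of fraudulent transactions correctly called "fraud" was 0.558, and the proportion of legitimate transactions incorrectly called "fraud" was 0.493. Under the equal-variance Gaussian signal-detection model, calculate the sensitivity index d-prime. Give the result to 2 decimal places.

Φ⁻¹(H) = 0.146
Φ⁻¹(FA) = -0.018
d' = z(H) − z(FA) = 0.146 − (-0.018) = 0.164

d-prime = 0.16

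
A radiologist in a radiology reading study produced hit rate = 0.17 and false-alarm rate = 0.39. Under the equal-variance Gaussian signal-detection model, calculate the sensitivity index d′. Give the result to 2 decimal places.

d′ = -0.67

Φ⁻¹(H) = Φ⁻¹(0.17) = -0.9542
Φ⁻¹(FA) = Φ⁻¹(0.39) = -0.2793
d' = z(H) − z(FA) = -0.9542 − (-0.2793) = -0.6749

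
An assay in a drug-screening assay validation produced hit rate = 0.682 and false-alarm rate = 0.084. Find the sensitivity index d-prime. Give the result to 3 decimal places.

z(H) = z(0.682) = 0.4733
z(FA) = z(0.084) = -1.3787
d' = z(H) − z(FA) = 0.4733 − (-1.3787) = 1.8520

d-prime = 1.852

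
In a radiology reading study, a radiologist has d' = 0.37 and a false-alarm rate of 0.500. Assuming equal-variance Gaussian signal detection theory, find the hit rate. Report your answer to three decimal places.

hit rate = 0.644

z(false-alarm rate) = z(0.500) = 0.0000
z(H) = z(FA) + d' = 0.0000 + 0.37 = 0.3700
hit rate = Φ(0.3700) = 0.6443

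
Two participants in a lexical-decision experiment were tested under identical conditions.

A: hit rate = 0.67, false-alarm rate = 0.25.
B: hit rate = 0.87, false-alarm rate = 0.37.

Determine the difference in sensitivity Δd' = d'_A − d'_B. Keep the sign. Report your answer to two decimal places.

Δd' = -0.34

A: z(0.67) = 0.440, z(0.25) = -0.674, d' = 1.114
B: z(0.87) = 1.126, z(0.37) = -0.332, d' = 1.458
Δd' = d'_A − d'_B = 1.114 − 1.458 = -0.344
B has the higher sensitivity.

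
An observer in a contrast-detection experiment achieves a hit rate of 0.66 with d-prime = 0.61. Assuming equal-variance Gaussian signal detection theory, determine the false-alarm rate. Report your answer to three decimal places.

z(hit rate) = z(0.66) = 0.4125
z(FA) = z(H) − d' = 0.4125 − 0.61 = -0.1975
false-alarm rate = Φ(-0.1975) = 0.4217

false-alarm rate = 0.422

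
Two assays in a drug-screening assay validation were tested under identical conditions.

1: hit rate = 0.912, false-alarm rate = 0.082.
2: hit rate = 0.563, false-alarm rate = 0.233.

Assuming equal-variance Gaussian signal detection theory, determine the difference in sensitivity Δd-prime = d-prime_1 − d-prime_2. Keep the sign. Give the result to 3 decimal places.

1: z(0.912) = 1.3532, z(0.082) = -1.3917, d' = 2.7449
2: z(0.563) = 0.1586, z(0.233) = -0.7290, d' = 0.8876
Δd' = d'_1 − d'_2 = 2.7449 − 0.8876 = 1.8573
1 has the higher sensitivity.

Δd-prime = 1.857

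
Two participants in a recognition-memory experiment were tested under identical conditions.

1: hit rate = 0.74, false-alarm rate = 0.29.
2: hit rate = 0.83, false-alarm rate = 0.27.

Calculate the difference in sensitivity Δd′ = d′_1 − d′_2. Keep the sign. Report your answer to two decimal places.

1: z(0.74) = 0.643, z(0.29) = -0.553, d' = 1.196
2: z(0.83) = 0.954, z(0.27) = -0.613, d' = 1.567
Δd' = d'_1 − d'_2 = 1.196 − 1.567 = -0.371
2 has the higher sensitivity.

Δd′ = -0.37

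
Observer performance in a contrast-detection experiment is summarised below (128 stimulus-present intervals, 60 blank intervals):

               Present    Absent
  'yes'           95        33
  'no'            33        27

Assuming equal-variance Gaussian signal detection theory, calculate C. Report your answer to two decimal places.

C = -0.39

H = 95/128 = 0.7422
FA = 33/60 = 0.5500
z(H) = 0.6501
z(FA) = 0.1257
c = −½·[z(H) + z(FA)] = −0.5 × (0.6501 + 0.1257) = -0.3879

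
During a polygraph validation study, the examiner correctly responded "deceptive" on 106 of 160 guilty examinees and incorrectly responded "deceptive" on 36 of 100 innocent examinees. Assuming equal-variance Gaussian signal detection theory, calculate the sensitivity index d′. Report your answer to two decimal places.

H = 106/160 = 0.6625
FA = 36/100 = 0.3600
z(0.6625) = 0.419, z(0.3600) = -0.358
d' = z(H) − z(FA) = 0.419 − (-0.358) = 0.777

d′ = 0.78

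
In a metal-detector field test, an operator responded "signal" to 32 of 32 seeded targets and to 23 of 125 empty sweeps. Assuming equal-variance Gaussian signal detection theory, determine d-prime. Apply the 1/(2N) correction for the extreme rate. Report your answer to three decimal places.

The hit rate is 32/32 = 1, so apply the 1/(2N) correction: H → 1 − 1/(2·32) = 0.98438.
z(H) = z(0.98438) = 2.1540
z(FA) = z(0.18400) = -0.9002
d' = 2.1540 − (-0.9002) = 3.0542

d-prime = 3.054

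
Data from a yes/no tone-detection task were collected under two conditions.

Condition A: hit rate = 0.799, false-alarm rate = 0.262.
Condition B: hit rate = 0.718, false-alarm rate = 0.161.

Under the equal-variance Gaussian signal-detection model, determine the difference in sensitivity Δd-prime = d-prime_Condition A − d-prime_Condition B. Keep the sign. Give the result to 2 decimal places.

Δd-prime = -0.09

Condition A: z(0.799) = 0.838, z(0.262) = -0.637, d' = 1.475
Condition B: z(0.718) = 0.577, z(0.161) = -0.990, d' = 1.567
Δd' = d'_Condition A − d'_Condition B = 1.475 − 1.567 = -0.092
Condition B has the higher sensitivity.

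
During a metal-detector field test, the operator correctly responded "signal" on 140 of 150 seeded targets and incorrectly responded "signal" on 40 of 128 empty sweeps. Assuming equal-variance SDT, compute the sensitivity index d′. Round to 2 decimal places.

H = 140/150 = 0.9333
FA = 40/128 = 0.3125
Φ⁻¹(H) = 1.501
Φ⁻¹(FA) = -0.489
d' = z(H) − z(FA) = 1.501 − (-0.489) = 1.990

d′ = 1.99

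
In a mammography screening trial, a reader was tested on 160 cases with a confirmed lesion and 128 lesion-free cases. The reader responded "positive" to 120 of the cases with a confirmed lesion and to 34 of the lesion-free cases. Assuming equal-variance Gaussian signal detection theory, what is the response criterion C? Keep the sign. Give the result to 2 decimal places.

H = 120/160 = 0.7500
FA = 34/128 = 0.2656
Φ⁻¹(H) = 0.674
Φ⁻¹(FA) = -0.626
c = −½·[z(H) + z(FA)] = −0.5 × (0.674 + (-0.626)) = -0.024

C = -0.02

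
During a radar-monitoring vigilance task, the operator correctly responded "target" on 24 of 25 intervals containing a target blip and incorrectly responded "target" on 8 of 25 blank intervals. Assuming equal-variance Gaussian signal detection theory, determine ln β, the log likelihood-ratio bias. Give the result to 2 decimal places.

ln β = -1.42

H = 24/25 = 0.9600
FA = 8/25 = 0.3200
Φ⁻¹(0.9600) = 1.751, Φ⁻¹(0.3200) = -0.468
ln β = −½·[z(H)² − z(FA)²] = −0.5 × (3.066 − 0.219) = -1.4235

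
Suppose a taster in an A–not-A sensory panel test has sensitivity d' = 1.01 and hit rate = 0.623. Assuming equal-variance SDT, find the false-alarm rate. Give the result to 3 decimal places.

false-alarm rate = 0.243

z(hit rate) = z(0.623) = 0.3134
z(FA) = z(H) − d' = 0.3134 − 1.01 = -0.6966
false-alarm rate = Φ(-0.6966) = 0.2430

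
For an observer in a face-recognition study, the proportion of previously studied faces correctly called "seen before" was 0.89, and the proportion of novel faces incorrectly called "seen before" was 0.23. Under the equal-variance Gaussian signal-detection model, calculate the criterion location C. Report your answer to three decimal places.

C = -0.244

Φ⁻¹(H) = Φ⁻¹(0.89) = 1.2265
Φ⁻¹(FA) = Φ⁻¹(0.23) = -0.7388
c = −½·[z(H) + z(FA)] = −0.5 × (1.2265 + (-0.7388)) = -0.24385
c < 0: the observer has a liberal response bias.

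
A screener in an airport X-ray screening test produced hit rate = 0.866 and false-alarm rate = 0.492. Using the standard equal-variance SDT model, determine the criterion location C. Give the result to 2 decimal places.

z(0.866) = 1.1077, z(0.492) = -0.0201
c = −½·[z(H) + z(FA)] = −0.5 × (1.1077 + (-0.0201)) = -0.5438
c < 0: the screener has a liberal response bias.

C = -0.54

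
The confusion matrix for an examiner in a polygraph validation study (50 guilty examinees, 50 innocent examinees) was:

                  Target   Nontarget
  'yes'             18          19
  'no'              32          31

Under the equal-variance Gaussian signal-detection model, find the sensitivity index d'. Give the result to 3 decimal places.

H = 18/50 = 0.3600
FA = 19/50 = 0.3800
z(H) = z(0.3600) = -0.3585
z(FA) = z(0.3800) = -0.3055
d' = z(H) − z(FA) = -0.3585 − (-0.3055) = -0.0530

d' = -0.053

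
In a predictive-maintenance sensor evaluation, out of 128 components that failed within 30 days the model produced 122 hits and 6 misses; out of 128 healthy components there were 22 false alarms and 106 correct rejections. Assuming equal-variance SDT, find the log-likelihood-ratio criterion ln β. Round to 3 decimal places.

H = 122/128 = 0.9531
FA = 22/128 = 0.1719
z(0.9531) = 1.6757, z(0.1719) = -0.9467
ln β = −½·[z(H)² − z(FA)²] = −0.5 × (2.8080 − 0.8962) = -0.9559

ln β = -0.956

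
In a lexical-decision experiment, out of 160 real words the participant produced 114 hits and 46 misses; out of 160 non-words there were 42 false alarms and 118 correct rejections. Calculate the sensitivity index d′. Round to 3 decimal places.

H = 114/160 = 0.7125
FA = 42/160 = 0.2625
Φ⁻¹(H) = Φ⁻¹(0.7125) = 0.5607
Φ⁻¹(FA) = Φ⁻¹(0.2625) = -0.6357
d' = z(H) − z(FA) = 0.5607 − (-0.6357) = 1.1964

d′ = 1.196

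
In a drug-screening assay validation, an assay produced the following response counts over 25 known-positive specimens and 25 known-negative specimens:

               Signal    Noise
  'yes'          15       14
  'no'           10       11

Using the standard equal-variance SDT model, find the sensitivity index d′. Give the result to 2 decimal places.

d′ = 0.10

H = 15/25 = 0.6000
FA = 14/25 = 0.5600
Φ⁻¹(0.6000) = 0.253, Φ⁻¹(0.5600) = 0.151
d' = z(H) − z(FA) = 0.253 − 0.151 = 0.102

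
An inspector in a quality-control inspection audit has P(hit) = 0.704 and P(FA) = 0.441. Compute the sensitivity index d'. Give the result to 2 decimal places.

z(0.704) = 0.5359, z(0.441) = -0.1484
d' = z(H) − z(FA) = 0.5359 − (-0.1484) = 0.6843

d' = 0.68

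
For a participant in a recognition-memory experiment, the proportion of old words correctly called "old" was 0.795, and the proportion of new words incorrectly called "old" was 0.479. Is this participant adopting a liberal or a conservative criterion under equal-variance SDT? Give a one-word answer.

z(H) = 0.824, z(FA) = -0.053
c = −½·(z(H) + z(FA)) = -0.3855
c < 0 → liberal criterion (biased toward responding “yes”).

liberal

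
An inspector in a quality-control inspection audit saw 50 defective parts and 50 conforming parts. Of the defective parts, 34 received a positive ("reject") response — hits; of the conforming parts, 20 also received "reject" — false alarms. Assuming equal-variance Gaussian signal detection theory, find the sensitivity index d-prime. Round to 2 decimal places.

H = 34/50 = 0.6800
FA = 20/50 = 0.4000
z(0.6800) = 0.4677, z(0.4000) = -0.2533
d' = z(H) − z(FA) = 0.4677 − (-0.2533) = 0.7210

d-prime = 0.72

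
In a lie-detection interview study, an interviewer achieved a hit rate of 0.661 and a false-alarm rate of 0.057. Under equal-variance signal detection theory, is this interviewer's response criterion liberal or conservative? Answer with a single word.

z(H) = 0.415, z(FA) = -1.580
c = −½·(z(H) + z(FA)) = 0.5825
c > 0 → conservative criterion (biased toward responding “no”).

conservative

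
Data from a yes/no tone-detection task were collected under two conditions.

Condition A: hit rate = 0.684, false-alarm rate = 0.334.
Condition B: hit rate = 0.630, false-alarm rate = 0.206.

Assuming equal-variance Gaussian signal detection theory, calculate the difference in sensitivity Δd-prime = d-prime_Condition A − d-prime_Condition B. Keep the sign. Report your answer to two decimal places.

Condition A: z(0.684) = 0.479, z(0.334) = -0.429, d' = 0.908
Condition B: z(0.630) = 0.332, z(0.206) = -0.820, d' = 1.152
Δd' = d'_Condition A − d'_Condition B = 0.908 − 1.152 = -0.244
Condition B has the higher sensitivity.

Δd-prime = -0.24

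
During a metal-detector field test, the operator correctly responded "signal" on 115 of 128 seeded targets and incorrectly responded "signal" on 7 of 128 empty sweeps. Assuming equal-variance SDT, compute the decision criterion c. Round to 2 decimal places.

c = 0.16

H = 115/128 = 0.8984
FA = 7/128 = 0.0547
z(H) = z(0.8984) = 1.2725
z(FA) = z(0.0547) = -1.6009
c = −½·[z(H) + z(FA)] = −0.5 × (1.2725 + (-1.6009)) = 0.1642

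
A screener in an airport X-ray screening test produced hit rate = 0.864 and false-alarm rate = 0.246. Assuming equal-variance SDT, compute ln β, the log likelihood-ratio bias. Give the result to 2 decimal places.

ln β = -0.37

Φ⁻¹(H) = 1.098
Φ⁻¹(FA) = -0.687
ln β = −½·[z(H)² − z(FA)²] = −0.5 × (1.206 − 0.472) = -0.367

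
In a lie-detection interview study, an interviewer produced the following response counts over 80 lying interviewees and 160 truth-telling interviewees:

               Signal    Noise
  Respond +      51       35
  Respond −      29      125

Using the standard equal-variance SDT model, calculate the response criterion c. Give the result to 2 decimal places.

H = 51/80 = 0.6375
FA = 35/160 = 0.2188
z(H) = z(0.6375) = 0.3518
z(FA) = z(0.2188) = -0.7763
c = −½·[z(H) + z(FA)] = −0.5 × (0.3518 + (-0.7763)) = 0.21225

c = 0.21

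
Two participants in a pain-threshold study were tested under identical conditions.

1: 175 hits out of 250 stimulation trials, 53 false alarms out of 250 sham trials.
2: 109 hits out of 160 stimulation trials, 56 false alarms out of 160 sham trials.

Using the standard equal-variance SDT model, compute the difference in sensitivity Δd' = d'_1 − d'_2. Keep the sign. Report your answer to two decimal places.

Δd' = 0.47

1: z(0.7000) = 0.524, z(0.2120) = -0.800, d' = 1.324
2: z(0.6813) = 0.471, z(0.3500) = -0.385, d' = 0.856
Δd' = d'_1 − d'_2 = 1.324 − 0.856 = 0.468
1 has the higher sensitivity.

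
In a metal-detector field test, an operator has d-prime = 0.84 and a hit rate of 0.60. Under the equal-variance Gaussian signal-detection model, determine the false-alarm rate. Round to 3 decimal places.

z(hit rate) = z(0.60) = 0.2533
z(FA) = z(H) − d' = 0.2533 − 0.84 = -0.5867
false-alarm rate = Φ(-0.5867) = 0.2787

false-alarm rate = 0.279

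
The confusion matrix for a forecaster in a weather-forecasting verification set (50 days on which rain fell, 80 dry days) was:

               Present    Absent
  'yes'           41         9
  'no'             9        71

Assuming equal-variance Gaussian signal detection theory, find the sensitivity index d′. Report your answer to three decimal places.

d′ = 2.129

H = 41/50 = 0.8200
FA = 9/80 = 0.1125
z(0.8200) = 0.9154, z(0.1125) = -1.2133
d' = z(H) − z(FA) = 0.9154 − (-1.2133) = 2.1287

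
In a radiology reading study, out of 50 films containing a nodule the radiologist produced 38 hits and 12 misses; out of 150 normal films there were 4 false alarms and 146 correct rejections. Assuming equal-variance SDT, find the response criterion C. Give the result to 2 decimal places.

H = 38/50 = 0.7600
FA = 4/150 = 0.0267
z(H) = z(0.7600) = 0.7063
z(FA) = z(0.0267) = -1.9317
c = −½·[z(H) + z(FA)] = −0.5 × (0.7063 + (-1.9317)) = 0.6127
c > 0: the radiologist has a conservative response bias.

C = 0.61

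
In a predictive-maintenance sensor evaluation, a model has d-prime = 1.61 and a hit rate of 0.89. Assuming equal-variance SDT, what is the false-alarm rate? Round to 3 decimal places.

z(hit rate) = z(0.89) = 1.2265
z(FA) = z(H) − d' = 1.2265 − 1.61 = -0.3835
false-alarm rate = Φ(-0.3835) = 0.3507

false-alarm rate = 0.351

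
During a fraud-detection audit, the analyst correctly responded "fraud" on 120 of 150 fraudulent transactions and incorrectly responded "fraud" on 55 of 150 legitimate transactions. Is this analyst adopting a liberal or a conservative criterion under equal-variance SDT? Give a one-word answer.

liberal

z(H) = 0.842, z(FA) = -0.341
c = −½·(z(H) + z(FA)) = -0.2505
c < 0 → liberal criterion (biased toward responding “yes”).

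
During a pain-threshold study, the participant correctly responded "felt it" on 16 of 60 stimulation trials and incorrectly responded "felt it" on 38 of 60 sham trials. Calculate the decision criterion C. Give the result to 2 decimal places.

C = 0.14

H = 16/60 = 0.2667
FA = 38/60 = 0.6333
z(0.2667) = -0.623, z(0.6333) = 0.341
c = −½·[z(H) + z(FA)] = −0.5 × (-0.623 + 0.341) = 0.141
c > 0: the participant has a conservative response bias.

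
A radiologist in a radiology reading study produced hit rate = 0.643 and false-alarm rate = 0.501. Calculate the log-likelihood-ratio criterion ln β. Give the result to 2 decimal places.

z(H) = z(0.643) = 0.366
z(FA) = z(0.501) = 0.003
ln β = −½·[z(H)² − z(FA)²] = −0.5 × (0.134 − 0.000) = -0.067

ln β = -0.07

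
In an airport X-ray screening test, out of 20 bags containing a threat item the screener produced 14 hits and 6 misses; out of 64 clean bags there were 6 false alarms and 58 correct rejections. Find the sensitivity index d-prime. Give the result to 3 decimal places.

d-prime = 1.842

H = 14/20 = 0.7000
FA = 6/64 = 0.0938
z(H) = 0.5244
z(FA) = -1.3177
d' = z(H) − z(FA) = 0.5244 − (-1.3177) = 1.8421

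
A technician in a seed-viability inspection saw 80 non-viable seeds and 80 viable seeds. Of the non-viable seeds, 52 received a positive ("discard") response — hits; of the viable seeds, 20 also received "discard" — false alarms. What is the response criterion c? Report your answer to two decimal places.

c = 0.14

H = 52/80 = 0.6500
FA = 20/80 = 0.2500
z(0.6500) = 0.3853, z(0.2500) = -0.6745
c = −½·[z(H) + z(FA)] = −0.5 × (0.3853 + (-0.6745)) = 0.1446
c > 0: the technician has a conservative response bias.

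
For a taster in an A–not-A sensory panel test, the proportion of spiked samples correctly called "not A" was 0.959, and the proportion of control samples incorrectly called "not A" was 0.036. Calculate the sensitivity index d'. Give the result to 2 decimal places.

d' = 3.54

z(H) = 1.7392
z(FA) = -1.7991
d' = z(H) − z(FA) = 1.7392 − (-1.7991) = 3.5383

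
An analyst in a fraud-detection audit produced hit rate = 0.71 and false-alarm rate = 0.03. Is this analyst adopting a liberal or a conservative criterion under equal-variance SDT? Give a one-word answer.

conservative

z(H) = 0.553, z(FA) = -1.881
c = −½·(z(H) + z(FA)) = 0.664
c > 0 → conservative criterion (biased toward responding “no”).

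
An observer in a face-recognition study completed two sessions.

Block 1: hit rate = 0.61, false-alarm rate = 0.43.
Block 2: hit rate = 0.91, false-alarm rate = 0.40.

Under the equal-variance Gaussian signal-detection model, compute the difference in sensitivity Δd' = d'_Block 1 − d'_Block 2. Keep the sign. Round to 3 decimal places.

Block 1: z(0.61) = 0.2793, z(0.43) = -0.1764, d' = 0.4557
Block 2: z(0.91) = 1.3408, z(0.40) = -0.2533, d' = 1.5941
Δd' = d'_Block 1 − d'_Block 2 = 0.4557 − 1.5941 = -1.1384
Block 2 has the higher sensitivity.

Δd' = -1.138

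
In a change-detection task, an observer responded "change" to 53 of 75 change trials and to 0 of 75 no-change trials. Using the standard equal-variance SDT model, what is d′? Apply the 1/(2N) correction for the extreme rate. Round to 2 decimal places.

d′ = 3.02

The false-alarm rate is 0/75 = 0, so apply the 1/(2N) correction: FA → 1/(2·75) = 0.00667.
z(H) = z(0.70667) = 0.544
z(FA) = z(0.00667) = -2.475
d' = 0.544 − (-2.475) = 3.019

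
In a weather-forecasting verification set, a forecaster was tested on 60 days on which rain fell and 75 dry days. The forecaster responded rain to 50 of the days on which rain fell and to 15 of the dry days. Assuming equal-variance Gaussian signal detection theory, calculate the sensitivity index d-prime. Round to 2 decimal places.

H = 50/60 = 0.8333
FA = 15/75 = 0.2000
z(H) = 0.967
z(FA) = -0.842
d' = z(H) − z(FA) = 0.967 − (-0.842) = 1.809

d-prime = 1.81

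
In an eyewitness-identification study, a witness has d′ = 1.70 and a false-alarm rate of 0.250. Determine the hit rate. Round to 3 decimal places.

z(false-alarm rate) = z(0.250) = -0.6745
z(H) = z(FA) + d' = -0.6745 + 1.70 = 1.0255
hit rate = Φ(1.0255) = 0.8474

hit rate = 0.847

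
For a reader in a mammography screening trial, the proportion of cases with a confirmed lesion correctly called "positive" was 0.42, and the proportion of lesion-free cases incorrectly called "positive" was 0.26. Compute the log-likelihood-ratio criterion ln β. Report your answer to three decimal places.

ln β = 0.187

Φ⁻¹(0.42) = -0.2019, Φ⁻¹(0.26) = -0.6433
ln β = −½·[z(H)² − z(FA)²] = −0.5 × (0.0408 − 0.4138) = 0.1865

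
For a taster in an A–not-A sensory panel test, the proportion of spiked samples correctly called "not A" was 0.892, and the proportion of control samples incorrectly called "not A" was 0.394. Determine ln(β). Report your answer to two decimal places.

Φ⁻¹(H) = 1.237
Φ⁻¹(FA) = -0.269
ln β = −½·[z(H)² − z(FA)²] = −0.5 × (1.530 − 0.072) = -0.729

ln β = -0.73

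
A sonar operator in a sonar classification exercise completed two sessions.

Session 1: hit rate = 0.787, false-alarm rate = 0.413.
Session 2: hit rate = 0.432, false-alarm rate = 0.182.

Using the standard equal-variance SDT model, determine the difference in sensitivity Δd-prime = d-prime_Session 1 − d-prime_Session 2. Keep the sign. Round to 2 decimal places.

Session 1: z(0.787) = 0.796, z(0.413) = -0.220, d' = 1.016
Session 2: z(0.432) = -0.171, z(0.182) = -0.908, d' = 0.737
Δd' = d'_Session 1 − d'_Session 2 = 1.016 − 0.737 = 0.279
Session 1 has the higher sensitivity.

Δd-prime = 0.28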